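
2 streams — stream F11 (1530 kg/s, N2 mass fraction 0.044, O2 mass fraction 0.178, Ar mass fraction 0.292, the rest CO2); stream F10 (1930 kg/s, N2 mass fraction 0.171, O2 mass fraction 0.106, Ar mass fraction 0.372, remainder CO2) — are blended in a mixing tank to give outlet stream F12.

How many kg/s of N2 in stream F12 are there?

N2 out = N2 in = 1530×0.044 + 1930×0.171 = 397.35 kg/s.

397.4 kg/s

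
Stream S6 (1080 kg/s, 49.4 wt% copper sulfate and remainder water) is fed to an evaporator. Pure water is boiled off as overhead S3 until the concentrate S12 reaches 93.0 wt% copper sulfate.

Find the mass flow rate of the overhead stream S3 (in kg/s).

copper sulfate is conserved: 1080×0.494 = 533.52 kg/s all reports to the concentrate.
Concentrate = 533.52/(target fraction) = 573.68 kg/s.
Overhead = 1080 − 573.68 = 506.32 kg/s.

506.3 kg/s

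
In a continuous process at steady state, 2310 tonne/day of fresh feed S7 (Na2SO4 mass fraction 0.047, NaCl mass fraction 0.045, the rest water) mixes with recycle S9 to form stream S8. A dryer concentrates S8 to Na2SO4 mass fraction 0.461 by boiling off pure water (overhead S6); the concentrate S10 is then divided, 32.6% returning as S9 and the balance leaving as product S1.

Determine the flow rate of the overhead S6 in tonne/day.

2074 tonne/day

Overall Na2SO4 balance (none leaves overhead): Na2SO4 in fresh feed = Na2SO4 in product, i.e. 2310×0.047 = (1−0.326)·S10·0.461.
S10 = 108.57/(0.461×0.674) = 349.42 tonne/day.
Recycle S9 = 0.326×349.42 = 113.91 tonne/day.
Combined feed S8 = 2310 + 113.91 = 2423.9 tonne/day.
Overhead S6 = S8 − S10 = 2423.9 − 349.42 = 2074.5 tonne/day.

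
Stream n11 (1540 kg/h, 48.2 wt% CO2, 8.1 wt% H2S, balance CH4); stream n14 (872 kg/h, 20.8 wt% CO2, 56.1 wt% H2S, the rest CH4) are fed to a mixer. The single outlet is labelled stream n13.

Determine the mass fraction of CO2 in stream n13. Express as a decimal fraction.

Total flow out = 1540 + 872 = 2412 kg/h.
CO2 in = 1540×0.482 + 872×0.208 = 923.66 kg/h.
CO2 mass fraction in n13 = 923.66/2412 = 0.383.

0.383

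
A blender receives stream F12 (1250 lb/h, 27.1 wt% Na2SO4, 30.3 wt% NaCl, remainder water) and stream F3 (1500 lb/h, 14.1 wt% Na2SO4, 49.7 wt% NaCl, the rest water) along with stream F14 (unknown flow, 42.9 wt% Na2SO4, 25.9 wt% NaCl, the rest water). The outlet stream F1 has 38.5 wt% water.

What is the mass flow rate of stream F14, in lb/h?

Let F14 be the unknown flow. Total out = 2750 + F14.
water balance: 1075.5 + 0.312·F14 = 0.385·(2750 + F14)
(0.312 − 0.385)·F14 = 0.385×2750 − 1075.5 = -16.75
F14 = -16.75 / -0.073 = 229.45 lb/h

229.5 lb/h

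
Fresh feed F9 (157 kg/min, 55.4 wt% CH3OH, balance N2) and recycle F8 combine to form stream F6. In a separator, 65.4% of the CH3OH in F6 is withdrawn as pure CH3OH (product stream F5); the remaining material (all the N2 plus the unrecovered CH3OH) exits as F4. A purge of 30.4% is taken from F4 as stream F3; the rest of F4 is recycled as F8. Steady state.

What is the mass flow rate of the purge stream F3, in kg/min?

82.07 kg/min

N2 enters only via F9 and leaves only via the purge: 157×0.446 = 0.304×(N2 in F4), and the separator passes all N2, so N2 in F6 = N2 in F4 = 230.34 kg/min.
CH3OH in F6: m_A = 157×0.554 + (1−0.304)·(1−0.654)·m_A, so m_A = 86.978/0.7592 = 114.57 kg/min.
F4 = (1−0.654)×114.57 + 230.34 = 269.98 kg/min.
Purge F3 = 0.304×269.98 = 82.073 kg/min.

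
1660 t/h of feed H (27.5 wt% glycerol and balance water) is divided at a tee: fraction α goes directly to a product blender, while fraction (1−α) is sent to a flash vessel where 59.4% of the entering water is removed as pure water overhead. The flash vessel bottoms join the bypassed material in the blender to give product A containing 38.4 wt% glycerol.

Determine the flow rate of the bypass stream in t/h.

All 1660×0.275 = 456.5 t/h of glycerol reaches A, so A = 456.5/0.384 = 1188.8 t/h and vapour = 471.2 t/h.
The evaporator receives (1−α)·1660 of feed at 0.725 water and removes 0.594 of that water:
0.594×0.725×(1−α)×1660 = 471.2
(1−α) = 471.2/714.88 = 0.6591;  α = 0.3409.
Bypass flow = 0.3409×1660 = 565.84 t/h.

565.8 t/h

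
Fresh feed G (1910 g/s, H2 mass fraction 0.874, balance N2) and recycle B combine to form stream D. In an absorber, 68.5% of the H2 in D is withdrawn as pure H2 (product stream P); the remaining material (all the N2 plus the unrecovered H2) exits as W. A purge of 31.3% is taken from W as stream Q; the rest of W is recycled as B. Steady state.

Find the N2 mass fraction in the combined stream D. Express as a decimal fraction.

N2 enters only via G and leaves only via the purge: 1910×0.126 = 0.313×(N2 in W), and the absorber passes all N2, so N2 in D = N2 in W = 768.88 g/s.
H2 in D: m_A = 1910×0.874 + (1−0.313)·(1−0.685)·m_A, so m_A = 1669.3/0.7836 = 2130.4 g/s.
D = 2130.4 + 768.88 = 2899.2 g/s.
N2 fraction in D = 768.88/2899.2 = 0.265.

0.265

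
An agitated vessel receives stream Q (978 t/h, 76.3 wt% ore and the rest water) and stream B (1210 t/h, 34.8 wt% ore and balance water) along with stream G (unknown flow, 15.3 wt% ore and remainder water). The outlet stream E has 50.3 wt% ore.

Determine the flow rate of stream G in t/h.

Let G be the unknown flow. Total out = 2188 + G.
ore balance: 1167.3 + 0.153·G = 0.503·(2188 + G)
(0.153 − 0.503)·G = 0.503×2188 − 1167.3 = -66.73
G = -66.73 / -0.350 = 190.66 t/h

190.7 t/h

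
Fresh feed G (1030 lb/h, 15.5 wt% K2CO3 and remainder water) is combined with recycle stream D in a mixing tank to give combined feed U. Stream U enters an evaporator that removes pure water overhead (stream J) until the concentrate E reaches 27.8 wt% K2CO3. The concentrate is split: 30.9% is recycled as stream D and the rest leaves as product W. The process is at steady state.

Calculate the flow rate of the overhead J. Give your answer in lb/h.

455.7 lb/h

Overall K2CO3 balance (none leaves overhead): K2CO3 in fresh feed = K2CO3 in product, i.e. 1030×0.155 = (1−0.309)·E·0.278.
E = 159.65/(0.278×0.691) = 831.09 lb/h.
Recycle D = 0.309×831.09 = 256.81 lb/h.
Combined feed U = 1030 + 256.81 = 1286.8 lb/h.
Overhead J = U − E = 1286.8 − 831.09 = 455.72 lb/h.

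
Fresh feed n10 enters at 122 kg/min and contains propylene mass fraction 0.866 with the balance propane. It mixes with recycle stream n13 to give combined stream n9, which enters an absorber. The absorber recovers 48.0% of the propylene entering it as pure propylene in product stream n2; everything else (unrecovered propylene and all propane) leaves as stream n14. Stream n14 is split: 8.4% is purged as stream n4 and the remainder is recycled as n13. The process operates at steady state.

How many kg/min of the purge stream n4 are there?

25.16 kg/min

propane enters only via n10 and leaves only via the purge: 122×0.134 = 0.084×(propane in n14), and the absorber passes all propane, so propane in n9 = propane in n14 = 194.62 kg/min.
propylene in n9: m_A = 122×0.866 + (1−0.084)·(1−0.480)·m_A, so m_A = 105.65/0.5237 = 201.75 kg/min.
n14 = (1−0.480)×201.75 + 194.62 = 299.53 kg/min.
Purge n4 = 0.084×299.53 = 25.16 kg/min.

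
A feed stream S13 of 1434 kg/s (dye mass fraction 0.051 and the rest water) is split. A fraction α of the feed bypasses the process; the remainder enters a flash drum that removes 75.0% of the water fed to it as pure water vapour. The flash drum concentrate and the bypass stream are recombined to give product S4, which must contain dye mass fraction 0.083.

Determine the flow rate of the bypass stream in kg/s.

657.2 kg/s

All 1434×0.051 = 73.134 kg/s of dye reaches S4, so S4 = 73.134/0.083 = 881.13 kg/s and vapour = 552.87 kg/s.
The evaporator receives (1−α)·1434 of feed at 0.949 water and removes 0.750 of that water:
0.750×0.949×(1−α)×1434 = 552.87
(1−α) = 552.87/1020.6 = 0.5417;  α = 0.4583.
Bypass flow = 0.4583×1434 = 657.23 kg/s.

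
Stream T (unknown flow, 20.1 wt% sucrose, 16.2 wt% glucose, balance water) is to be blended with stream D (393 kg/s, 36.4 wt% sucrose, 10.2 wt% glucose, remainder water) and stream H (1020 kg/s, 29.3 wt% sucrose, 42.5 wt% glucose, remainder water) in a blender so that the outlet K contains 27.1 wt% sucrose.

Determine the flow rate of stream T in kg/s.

Let T be the unknown flow. Total out = 1413 + T.
sucrose balance: 441.91 + 0.201·T = 0.271·(1413 + T)
(0.201 − 0.271)·T = 0.271×1413 − 441.91 = -58.989
T = -58.989 / -0.070 = 842.7 kg/s

842.7 kg/s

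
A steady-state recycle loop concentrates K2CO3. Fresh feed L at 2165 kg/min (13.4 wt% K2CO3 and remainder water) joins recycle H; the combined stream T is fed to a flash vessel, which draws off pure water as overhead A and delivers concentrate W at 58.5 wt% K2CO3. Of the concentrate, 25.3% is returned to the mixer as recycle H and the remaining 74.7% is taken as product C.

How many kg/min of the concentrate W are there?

663.9 kg/min

Overall K2CO3 balance (none leaves overhead): K2CO3 in fresh feed = K2CO3 in product, i.e. 2165×0.134 = (1−0.253)·W·0.585.
W = 290.11/(0.585×0.747) = 663.87 kg/min.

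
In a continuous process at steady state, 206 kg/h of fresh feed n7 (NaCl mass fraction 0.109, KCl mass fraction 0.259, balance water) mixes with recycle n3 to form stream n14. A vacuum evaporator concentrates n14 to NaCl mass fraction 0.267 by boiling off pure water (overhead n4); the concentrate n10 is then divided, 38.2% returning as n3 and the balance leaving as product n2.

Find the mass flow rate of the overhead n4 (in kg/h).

121.9 kg/h

Overall NaCl balance (none leaves overhead): NaCl in fresh feed = NaCl in product, i.e. 206×0.109 = (1−0.382)·n10·0.267.
n10 = 22.454/(0.267×0.618) = 136.08 kg/h.
Recycle n3 = 0.382×136.08 = 51.983 kg/h.
Combined feed n14 = 206 + 51.983 = 257.98 kg/h.
Overhead n4 = n14 − n10 = 257.98 − 136.08 = 121.9 kg/h.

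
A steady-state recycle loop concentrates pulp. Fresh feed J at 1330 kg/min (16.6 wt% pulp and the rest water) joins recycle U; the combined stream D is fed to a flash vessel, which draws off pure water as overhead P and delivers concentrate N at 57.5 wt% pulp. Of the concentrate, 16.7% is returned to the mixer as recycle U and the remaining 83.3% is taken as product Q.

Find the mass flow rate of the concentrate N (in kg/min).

Overall pulp balance (none leaves overhead): pulp in fresh feed = pulp in product, i.e. 1330×0.166 = (1−0.167)·N·0.575.
N = 220.78/(0.575×0.833) = 460.94 kg/min.

460.9 kg/min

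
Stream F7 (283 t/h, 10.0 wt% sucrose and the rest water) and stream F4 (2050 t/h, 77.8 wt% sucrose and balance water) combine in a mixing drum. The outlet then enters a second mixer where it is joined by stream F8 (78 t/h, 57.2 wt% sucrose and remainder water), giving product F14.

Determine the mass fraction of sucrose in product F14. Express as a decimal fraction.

Overall, product flow = 2411 t/h.
sucrose in = 283×0.100 + 2050×0.778 + 78×0.572 = 1667.8 t/h.
sucrose fraction in F14 = 0.692.

0.692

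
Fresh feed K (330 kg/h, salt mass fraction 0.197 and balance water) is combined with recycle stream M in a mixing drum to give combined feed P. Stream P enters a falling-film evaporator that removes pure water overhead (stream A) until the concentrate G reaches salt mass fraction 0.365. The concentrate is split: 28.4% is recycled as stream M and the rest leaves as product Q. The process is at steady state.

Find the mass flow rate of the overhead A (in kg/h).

151.9 kg/h

Overall salt balance (none leaves overhead): salt in fresh feed = salt in product, i.e. 330×0.197 = (1−0.284)·G·0.365.
G = 65.01/(0.365×0.716) = 248.76 kg/h.
Recycle M = 0.284×248.76 = 70.647 kg/h.
Combined feed P = 330 + 70.647 = 400.65 kg/h.
Overhead A = P − G = 400.65 − 248.76 = 151.89 kg/h.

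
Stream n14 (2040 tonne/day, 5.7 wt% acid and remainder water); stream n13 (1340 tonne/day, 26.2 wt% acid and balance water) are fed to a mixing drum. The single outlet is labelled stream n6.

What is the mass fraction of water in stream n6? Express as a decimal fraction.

0.8617

Total flow out = 2040 + 1340 = 3380 tonne/day.
water in = 2040×0.943 + 1340×0.738 = 2912.6 tonne/day.
water mass fraction in n6 = 2912.6/3380 = 0.8617.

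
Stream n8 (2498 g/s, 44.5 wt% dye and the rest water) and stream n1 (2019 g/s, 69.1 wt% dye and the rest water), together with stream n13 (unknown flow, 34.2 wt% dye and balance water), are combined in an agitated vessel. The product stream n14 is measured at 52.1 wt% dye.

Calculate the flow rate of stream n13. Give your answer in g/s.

Let n13 be the unknown flow. Total out = 4517 + n13.
dye balance: 2506.7 + 0.342·n13 = 0.521·(4517 + n13)
(0.342 − 0.521)·n13 = 0.521×4517 − 2506.7 = -153.38
n13 = -153.38 / -0.179 = 856.88 g/s

856.9 g/s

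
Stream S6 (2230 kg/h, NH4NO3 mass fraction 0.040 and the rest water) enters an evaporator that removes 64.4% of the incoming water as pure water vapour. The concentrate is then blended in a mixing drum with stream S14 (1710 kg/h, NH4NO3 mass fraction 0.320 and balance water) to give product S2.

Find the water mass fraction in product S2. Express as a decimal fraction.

0.752

Vapour removed = 0.644×0.960×2230 = 1378.7 kg/h; concentrate = 851.32 kg/h.
water reaching the mixer = 762.12 (from concentrate) + 1710×0.680 = 1924.9 kg/h.
Product flow = 851.32 + 1710 = 2561.3 kg/h; water fraction = 0.752.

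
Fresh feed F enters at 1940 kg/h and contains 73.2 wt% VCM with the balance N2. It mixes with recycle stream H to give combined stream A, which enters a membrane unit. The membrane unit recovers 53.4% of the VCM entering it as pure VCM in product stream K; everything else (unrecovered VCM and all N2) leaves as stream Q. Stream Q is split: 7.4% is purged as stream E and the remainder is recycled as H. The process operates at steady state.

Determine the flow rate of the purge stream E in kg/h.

606.1 kg/h

N2 enters only via F and leaves only via the purge: 1940×0.268 = 0.074×(N2 in Q), and the membrane unit passes all N2, so N2 in A = N2 in Q = 7025.9 kg/h.
VCM in A: m_A = 1940×0.732 + (1−0.074)·(1−0.534)·m_A, so m_A = 1420.1/0.5685 = 2498 kg/h.
Q = (1−0.534)×2498 + 7025.9 = 8190 kg/h.
Purge E = 0.074×8190 = 606.06 kg/h.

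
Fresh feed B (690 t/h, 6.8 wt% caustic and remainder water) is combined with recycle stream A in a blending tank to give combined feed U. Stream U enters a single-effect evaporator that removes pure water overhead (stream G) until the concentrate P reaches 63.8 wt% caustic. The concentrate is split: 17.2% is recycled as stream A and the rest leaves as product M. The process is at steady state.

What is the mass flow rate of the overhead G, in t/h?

Overall caustic balance (none leaves overhead): caustic in fresh feed = caustic in product, i.e. 690×0.068 = (1−0.172)·P·0.638.
P = 46.92/(0.638×0.828) = 88.819 t/h.
Recycle A = 0.172×88.819 = 15.277 t/h.
Combined feed U = 690 + 15.277 = 705.28 t/h.
Overhead G = U − P = 705.28 − 88.819 = 616.46 t/h.

616.5 t/h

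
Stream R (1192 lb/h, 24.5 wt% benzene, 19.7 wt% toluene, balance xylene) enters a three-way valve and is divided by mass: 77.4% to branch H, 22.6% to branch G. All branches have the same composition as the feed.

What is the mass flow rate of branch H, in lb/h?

Branch H flow = 0.774×1192 = 922.61 lb/h.

922.6 lb/h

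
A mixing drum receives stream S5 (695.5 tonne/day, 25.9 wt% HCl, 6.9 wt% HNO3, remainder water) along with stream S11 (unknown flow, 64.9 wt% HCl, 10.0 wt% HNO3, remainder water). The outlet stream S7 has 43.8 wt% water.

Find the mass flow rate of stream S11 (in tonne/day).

Let S11 be the unknown flow. Total out = 695.5 + S11.
water balance: 467.38 + 0.251·S11 = 0.438·(695.5 + S11)
(0.251 − 0.438)·S11 = 0.438×695.5 − 467.38 = -162.75
S11 = -162.75 / -0.187 = 870.3 tonne/day

870.3 tonne/day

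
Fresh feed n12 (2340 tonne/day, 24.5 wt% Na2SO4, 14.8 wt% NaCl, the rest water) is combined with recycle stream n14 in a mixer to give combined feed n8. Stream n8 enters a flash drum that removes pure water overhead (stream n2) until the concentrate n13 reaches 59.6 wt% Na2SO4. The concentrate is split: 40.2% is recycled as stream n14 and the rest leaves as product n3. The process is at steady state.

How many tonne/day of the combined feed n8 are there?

Overall Na2SO4 balance (none leaves overhead): Na2SO4 in fresh feed = Na2SO4 in product, i.e. 2340×0.245 = (1−0.402)·n13·0.596.
n13 = 573.3/(0.596×0.598) = 1608.5 tonne/day.
Recycle n14 = 0.402×1608.5 = 646.64 tonne/day.
Combined feed n8 = 2340 + 646.64 = 2986.6 tonne/day.

2987 tonne/day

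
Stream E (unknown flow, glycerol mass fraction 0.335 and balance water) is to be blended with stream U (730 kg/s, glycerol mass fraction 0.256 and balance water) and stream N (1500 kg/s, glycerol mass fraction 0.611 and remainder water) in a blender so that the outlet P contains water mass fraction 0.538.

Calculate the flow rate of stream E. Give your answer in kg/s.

575.7 kg/s

Let E be the unknown flow. Total out = 2230 + E.
water balance: 1126.6 + 0.665·E = 0.538·(2230 + E)
(0.665 − 0.538)·E = 0.538×2230 − 1126.6 = 73.12
E = 73.12 / 0.127 = 575.75 kg/s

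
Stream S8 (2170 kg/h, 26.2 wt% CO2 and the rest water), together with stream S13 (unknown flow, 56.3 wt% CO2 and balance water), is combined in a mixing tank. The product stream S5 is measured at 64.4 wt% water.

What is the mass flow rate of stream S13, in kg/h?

Let S13 be the unknown flow. Total out = 2170 + S13.
water balance: 1601.5 + 0.437·S13 = 0.644·(2170 + S13)
(0.437 − 0.644)·S13 = 0.644×2170 − 1601.5 = -203.98
S13 = -203.98 / -0.207 = 985.41 kg/h

985.4 kg/h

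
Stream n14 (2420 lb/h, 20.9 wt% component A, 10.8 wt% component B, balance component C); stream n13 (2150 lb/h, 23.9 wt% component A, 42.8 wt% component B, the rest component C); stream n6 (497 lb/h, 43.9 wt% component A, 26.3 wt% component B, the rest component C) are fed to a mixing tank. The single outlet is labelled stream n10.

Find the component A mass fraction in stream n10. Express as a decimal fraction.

Total flow out = 2420 + 2150 + 497 = 5067 lb/h.
component A in = 2420×0.209 + 2150×0.239 + 497×0.439 = 1237.8 lb/h.
component A mass fraction in n10 = 1237.8/5067 = 0.244.

0.244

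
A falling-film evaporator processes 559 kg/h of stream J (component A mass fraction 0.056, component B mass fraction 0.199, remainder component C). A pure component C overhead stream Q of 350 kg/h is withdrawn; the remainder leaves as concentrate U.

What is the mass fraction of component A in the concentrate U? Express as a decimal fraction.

0.150

component A is not removed: 559×0.056 = 31.304 kg/h of component A enters U.
Concentrate = 559 − 350 = 209 kg/h.
Mass fraction = 31.304/209 = 0.150.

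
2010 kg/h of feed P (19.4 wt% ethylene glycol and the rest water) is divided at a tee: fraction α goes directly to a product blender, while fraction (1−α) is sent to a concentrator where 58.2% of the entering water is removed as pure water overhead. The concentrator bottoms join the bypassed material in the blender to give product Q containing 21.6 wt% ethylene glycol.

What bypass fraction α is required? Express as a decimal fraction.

0.783

All 2010×0.194 = 389.94 kg/h of ethylene glycol reaches Q, so Q = 389.94/0.216 = 1805.3 kg/h and vapour = 204.72 kg/h.
The evaporator receives (1−α)·2010 of feed at 0.806 water and removes 0.582 of that water:
0.582×0.806×(1−α)×2010 = 204.72
(1−α) = 204.72/942.87 = 0.2171;  α = 0.7829.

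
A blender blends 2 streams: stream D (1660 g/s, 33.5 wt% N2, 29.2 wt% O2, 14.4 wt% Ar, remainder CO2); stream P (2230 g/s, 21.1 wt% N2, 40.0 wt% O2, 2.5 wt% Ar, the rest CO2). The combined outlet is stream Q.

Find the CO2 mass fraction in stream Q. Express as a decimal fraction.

0.306

Total flow out = 1660 + 2230 = 3890 g/s.
CO2 in = 1660×0.229 + 2230×0.364 = 1191.9 g/s.
CO2 mass fraction in Q = 1191.9/3890 = 0.306.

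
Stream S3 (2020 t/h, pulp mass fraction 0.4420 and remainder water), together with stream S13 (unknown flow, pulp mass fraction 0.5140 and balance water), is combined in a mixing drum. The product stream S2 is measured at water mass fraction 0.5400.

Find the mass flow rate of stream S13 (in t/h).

Let S13 be the unknown flow. Total out = 2020 + S13.
water balance: 1127.2 + 0.486·S13 = 0.540·(2020 + S13)
(0.486 − 0.540)·S13 = 0.540×2020 − 1127.2 = -36.36
S13 = -36.36 / -0.054 = 673.33 t/h

673.3 t/h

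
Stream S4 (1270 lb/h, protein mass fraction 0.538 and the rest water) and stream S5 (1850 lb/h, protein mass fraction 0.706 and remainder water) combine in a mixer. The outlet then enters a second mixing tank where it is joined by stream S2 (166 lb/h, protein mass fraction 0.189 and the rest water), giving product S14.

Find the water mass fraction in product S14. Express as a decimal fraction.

Overall, product flow = 3286 lb/h.
water in = 1270×0.462 + 1850×0.294 + 166×0.811 = 1265.3 lb/h.
water fraction in S14 = 0.385.

0.385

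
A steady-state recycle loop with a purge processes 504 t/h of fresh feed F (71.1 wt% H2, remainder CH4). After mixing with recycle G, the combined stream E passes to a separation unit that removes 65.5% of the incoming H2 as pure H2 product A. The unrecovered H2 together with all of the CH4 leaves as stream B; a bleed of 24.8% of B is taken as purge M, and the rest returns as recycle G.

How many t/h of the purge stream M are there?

CH4 enters only via F and leaves only via the purge: 504×0.289 = 0.248×(CH4 in B), and the separation unit passes all CH4, so CH4 in E = CH4 in B = 587.32 t/h.
H2 in E: m_A = 504×0.711 + (1−0.248)·(1−0.655)·m_A, so m_A = 358.34/0.7406 = 483.88 t/h.
B = (1−0.655)×483.88 + 587.32 = 754.26 t/h.
Purge M = 0.248×754.26 = 187.06 t/h.

187.1 t/h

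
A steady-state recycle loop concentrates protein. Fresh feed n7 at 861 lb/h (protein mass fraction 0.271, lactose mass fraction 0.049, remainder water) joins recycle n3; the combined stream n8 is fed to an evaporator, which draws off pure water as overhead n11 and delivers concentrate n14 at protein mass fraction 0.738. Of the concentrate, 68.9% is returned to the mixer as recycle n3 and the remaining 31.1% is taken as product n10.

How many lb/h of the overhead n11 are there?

Overall protein balance (none leaves overhead): protein in fresh feed = protein in product, i.e. 861×0.271 = (1−0.689)·n14·0.738.
n14 = 233.33/(0.738×0.311) = 1016.6 lb/h.
Recycle n3 = 0.689×1016.6 = 700.45 lb/h.
Combined feed n8 = 861 + 700.45 = 1561.4 lb/h.
Overhead n11 = n8 − n14 = 1561.4 − 1016.6 = 544.83 lb/h.

544.8 lb/h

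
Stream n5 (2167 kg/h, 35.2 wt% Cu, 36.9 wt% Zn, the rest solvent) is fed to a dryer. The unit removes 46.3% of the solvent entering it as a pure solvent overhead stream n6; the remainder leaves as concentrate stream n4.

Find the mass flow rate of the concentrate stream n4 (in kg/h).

1887 kg/h

solvent entering = 2167×0.279 = 604.59 kg/h; overhead removed = 0.463×604.59 = 279.93 kg/h.
Concentrate = 2167 − 279.93 = 1887.1 kg/h.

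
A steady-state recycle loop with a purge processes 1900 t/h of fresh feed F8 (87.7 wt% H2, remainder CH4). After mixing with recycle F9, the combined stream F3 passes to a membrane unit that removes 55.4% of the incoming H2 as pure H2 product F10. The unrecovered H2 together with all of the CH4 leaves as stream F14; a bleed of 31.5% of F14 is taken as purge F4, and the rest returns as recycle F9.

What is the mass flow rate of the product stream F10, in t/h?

1329 t/h

H2 in F3: m_A = 1900×0.877 + (1−0.315)·(1−0.554)·m_A, so m_A = 1666.3/0.6945 = 2399.3 t/h.
Product F10 = 0.554×2399.3 = 1329.2 t/h.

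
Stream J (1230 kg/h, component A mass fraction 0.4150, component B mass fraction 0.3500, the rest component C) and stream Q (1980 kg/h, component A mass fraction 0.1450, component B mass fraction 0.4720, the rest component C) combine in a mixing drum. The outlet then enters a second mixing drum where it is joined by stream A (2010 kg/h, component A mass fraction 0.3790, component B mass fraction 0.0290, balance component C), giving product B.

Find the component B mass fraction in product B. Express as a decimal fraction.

Overall, product flow = 5220 kg/h.
component B in = 1230×0.350 + 1980×0.472 + 2010×0.029 = 1423.3 kg/h.
component B fraction in B = 0.2727.

0.2727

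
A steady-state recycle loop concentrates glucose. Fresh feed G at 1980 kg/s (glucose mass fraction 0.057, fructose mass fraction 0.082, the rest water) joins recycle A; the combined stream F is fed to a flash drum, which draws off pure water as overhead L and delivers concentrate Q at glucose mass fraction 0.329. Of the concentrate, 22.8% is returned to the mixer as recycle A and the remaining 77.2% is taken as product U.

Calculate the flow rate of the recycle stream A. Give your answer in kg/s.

Overall glucose balance (none leaves overhead): glucose in fresh feed = glucose in product, i.e. 1980×0.057 = (1−0.228)·Q·0.329.
Q = 112.86/(0.329×0.772) = 444.35 kg/s.
Recycle A = 0.228×444.35 = 101.31 kg/s.

101.3 kg/s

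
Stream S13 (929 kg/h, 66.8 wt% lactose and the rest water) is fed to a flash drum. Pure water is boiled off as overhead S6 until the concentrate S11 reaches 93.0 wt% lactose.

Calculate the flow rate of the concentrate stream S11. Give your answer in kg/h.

667.3 kg/h

lactose is conserved: 929×0.668 = 620.57 kg/h all reports to the concentrate.
Concentrate = 620.57/(target fraction) = 667.28 kg/h.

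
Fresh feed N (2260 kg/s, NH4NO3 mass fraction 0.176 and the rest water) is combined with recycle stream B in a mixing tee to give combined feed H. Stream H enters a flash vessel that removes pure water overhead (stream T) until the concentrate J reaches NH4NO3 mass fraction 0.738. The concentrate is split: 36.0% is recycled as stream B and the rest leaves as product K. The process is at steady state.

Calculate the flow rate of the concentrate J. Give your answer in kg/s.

842.1 kg/s

Overall NH4NO3 balance (none leaves overhead): NH4NO3 in fresh feed = NH4NO3 in product, i.e. 2260×0.176 = (1−0.360)·J·0.738.
J = 397.76/(0.738×0.640) = 842.14 kg/s.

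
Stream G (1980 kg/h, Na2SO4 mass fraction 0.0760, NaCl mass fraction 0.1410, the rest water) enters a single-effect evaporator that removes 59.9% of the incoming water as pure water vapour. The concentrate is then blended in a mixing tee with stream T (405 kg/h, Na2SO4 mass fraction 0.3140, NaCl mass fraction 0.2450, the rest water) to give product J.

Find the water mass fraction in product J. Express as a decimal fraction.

Vapour removed = 0.599×0.783×1980 = 928.65 kg/h; concentrate = 1051.3 kg/h.
water reaching the mixer = 621.69 (from concentrate) + 405×0.441 = 800.29 kg/h.
Product flow = 1051.3 + 405 = 1456.3 kg/h; water fraction = 0.5495.

0.5495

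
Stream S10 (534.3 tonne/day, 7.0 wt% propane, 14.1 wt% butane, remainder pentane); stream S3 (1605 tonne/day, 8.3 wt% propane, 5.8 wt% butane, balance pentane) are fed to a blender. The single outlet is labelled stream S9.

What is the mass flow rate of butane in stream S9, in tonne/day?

butane out = butane in = 534.3×0.141 + 1605×0.058 = 168.43 tonne/day.

168.4 tonne/day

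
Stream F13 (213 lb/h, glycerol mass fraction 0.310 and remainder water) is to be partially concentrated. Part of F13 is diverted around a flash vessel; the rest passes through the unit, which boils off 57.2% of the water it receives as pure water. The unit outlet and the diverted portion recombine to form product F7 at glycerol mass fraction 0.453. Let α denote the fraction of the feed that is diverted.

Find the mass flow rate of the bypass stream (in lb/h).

42.64 lb/h

All 213×0.310 = 66.03 lb/h of glycerol reaches F7, so F7 = 66.03/0.453 = 145.76 lb/h and vapour = 67.238 lb/h.
The evaporator receives (1−α)·213 of feed at 0.690 water and removes 0.572 of that water:
0.572×0.690×(1−α)×213 = 67.238
(1−α) = 67.238/84.067 = 0.7998;  α = 0.2002.
Bypass flow = 0.2002×213 = 42.638 lb/h.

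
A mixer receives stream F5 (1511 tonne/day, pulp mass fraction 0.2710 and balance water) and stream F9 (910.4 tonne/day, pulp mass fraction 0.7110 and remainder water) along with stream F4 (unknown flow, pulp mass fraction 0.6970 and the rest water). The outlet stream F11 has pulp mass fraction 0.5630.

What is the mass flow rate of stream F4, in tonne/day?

2287 tonne/day

Let F4 be the unknown flow. Total out = 2421.4 + F4.
pulp balance: 1056.8 + 0.697·F4 = 0.563·(2421.4 + F4)
(0.697 − 0.563)·F4 = 0.563×2421.4 − 1056.8 = 306.47
F4 = 306.47 / 0.134 = 2287.1 tonne/day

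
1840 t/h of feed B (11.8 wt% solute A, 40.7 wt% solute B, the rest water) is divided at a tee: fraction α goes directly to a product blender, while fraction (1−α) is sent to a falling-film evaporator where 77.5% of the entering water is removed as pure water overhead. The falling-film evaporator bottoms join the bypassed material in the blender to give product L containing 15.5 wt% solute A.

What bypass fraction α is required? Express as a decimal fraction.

All 1840×0.118 = 217.12 t/h of solute A reaches L, so L = 217.12/0.155 = 1400.8 t/h and vapour = 439.23 t/h.
The evaporator receives (1−α)·1840 of feed at 0.475 water and removes 0.775 of that water:
0.775×0.475×(1−α)×1840 = 439.23
(1−α) = 439.23/677.35 = 0.6484;  α = 0.3516.

0.352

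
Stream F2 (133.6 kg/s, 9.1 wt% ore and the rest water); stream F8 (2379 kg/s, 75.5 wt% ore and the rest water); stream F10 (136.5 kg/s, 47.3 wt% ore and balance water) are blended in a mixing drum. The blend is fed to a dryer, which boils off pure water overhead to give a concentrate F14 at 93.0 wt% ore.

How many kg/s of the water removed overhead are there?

635.3 kg/s

ore entering = 133.6×0.091 + 2379×0.755 + 136.5×0.473 = 1872.9 kg/s.
All ore reports to F14, so F14 = 1872.9/0.930 = 2013.8 kg/s.
Total feed = 2649.1 kg/s; overhead = 2649.1 − 2013.8 = 635.26 kg/s.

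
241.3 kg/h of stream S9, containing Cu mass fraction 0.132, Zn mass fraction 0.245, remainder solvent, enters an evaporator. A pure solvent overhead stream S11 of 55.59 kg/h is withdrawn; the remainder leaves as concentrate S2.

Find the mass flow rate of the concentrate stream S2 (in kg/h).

185.7 kg/h

Concentrate = 241.3 − 55.59 = 185.71 kg/h.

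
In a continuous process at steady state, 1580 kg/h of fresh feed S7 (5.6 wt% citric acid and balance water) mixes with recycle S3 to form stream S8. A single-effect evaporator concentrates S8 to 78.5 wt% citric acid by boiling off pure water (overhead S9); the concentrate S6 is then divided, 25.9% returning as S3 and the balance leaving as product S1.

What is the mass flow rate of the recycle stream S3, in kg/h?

39.4 kg/h

Overall citric acid balance (none leaves overhead): citric acid in fresh feed = citric acid in product, i.e. 1580×0.056 = (1−0.259)·S6·0.785.
S6 = 88.48/(0.785×0.741) = 152.11 kg/h.
Recycle S3 = 0.259×152.11 = 39.396 kg/h.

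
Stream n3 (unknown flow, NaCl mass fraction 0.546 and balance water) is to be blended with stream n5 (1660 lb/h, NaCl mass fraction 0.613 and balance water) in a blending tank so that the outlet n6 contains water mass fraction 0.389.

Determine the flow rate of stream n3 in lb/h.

Let n3 be the unknown flow. Total out = 1660 + n3.
water balance: 642.42 + 0.454·n3 = 0.389·(1660 + n3)
(0.454 − 0.389)·n3 = 0.389×1660 − 642.42 = 3.32
n3 = 3.32 / 0.065 = 51.077 lb/h

51.08 lb/h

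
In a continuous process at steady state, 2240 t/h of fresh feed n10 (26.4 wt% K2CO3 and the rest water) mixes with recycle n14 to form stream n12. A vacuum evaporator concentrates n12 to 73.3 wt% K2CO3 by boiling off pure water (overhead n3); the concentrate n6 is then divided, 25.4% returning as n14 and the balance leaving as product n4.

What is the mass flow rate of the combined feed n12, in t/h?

2515 t/h

Overall K2CO3 balance (none leaves overhead): K2CO3 in fresh feed = K2CO3 in product, i.e. 2240×0.264 = (1−0.254)·n6·0.733.
n6 = 591.36/(0.733×0.746) = 1081.5 t/h.
Recycle n14 = 0.254×1081.5 = 274.69 t/h.
Combined feed n12 = 2240 + 274.69 = 2514.7 t/h.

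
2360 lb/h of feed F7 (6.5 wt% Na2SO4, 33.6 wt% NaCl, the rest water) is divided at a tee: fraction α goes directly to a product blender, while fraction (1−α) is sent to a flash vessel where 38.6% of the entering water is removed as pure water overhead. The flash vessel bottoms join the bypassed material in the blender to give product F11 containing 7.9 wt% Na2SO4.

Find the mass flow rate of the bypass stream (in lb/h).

551.2 lb/h

All 2360×0.065 = 153.4 lb/h of Na2SO4 reaches F11, so F11 = 153.4/0.079 = 1941.8 lb/h and vapour = 418.23 lb/h.
The evaporator receives (1−α)·2360 of feed at 0.599 water and removes 0.386 of that water:
0.386×0.599×(1−α)×2360 = 418.23
(1−α) = 418.23/545.67 = 0.7665;  α = 0.2335.
Bypass flow = 0.2335×2360 = 551.17 lb/h.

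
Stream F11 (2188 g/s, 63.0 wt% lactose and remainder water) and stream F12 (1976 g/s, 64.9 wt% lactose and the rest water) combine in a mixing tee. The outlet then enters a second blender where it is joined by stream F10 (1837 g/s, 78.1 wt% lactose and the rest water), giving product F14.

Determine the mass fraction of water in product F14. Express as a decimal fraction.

0.318

Overall, product flow = 6001 g/s.
water in = 2188×0.370 + 1976×0.351 + 1837×0.219 = 1905.4 g/s.
water fraction in F14 = 0.318.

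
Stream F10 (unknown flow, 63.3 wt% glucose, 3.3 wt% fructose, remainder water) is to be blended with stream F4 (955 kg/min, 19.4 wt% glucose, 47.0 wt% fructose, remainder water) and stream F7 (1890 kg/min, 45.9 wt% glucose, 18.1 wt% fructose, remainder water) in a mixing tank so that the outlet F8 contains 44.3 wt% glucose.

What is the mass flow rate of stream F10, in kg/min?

1092 kg/min

Let F10 be the unknown flow. Total out = 2845 + F10.
glucose balance: 1052.8 + 0.633·F10 = 0.443·(2845 + F10)
(0.633 − 0.443)·F10 = 0.443×2845 − 1052.8 = 207.56
F10 = 207.56 / 0.190 = 1092.4 kg/min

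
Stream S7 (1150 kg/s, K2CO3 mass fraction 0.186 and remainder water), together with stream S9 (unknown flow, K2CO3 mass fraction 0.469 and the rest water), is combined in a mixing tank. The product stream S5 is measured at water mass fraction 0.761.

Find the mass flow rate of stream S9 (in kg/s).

Let S9 be the unknown flow. Total out = 1150 + S9.
water balance: 936.1 + 0.531·S9 = 0.761·(1150 + S9)
(0.531 − 0.761)·S9 = 0.761×1150 − 936.1 = -60.95
S9 = -60.95 / -0.230 = 265 kg/s

265 kg/s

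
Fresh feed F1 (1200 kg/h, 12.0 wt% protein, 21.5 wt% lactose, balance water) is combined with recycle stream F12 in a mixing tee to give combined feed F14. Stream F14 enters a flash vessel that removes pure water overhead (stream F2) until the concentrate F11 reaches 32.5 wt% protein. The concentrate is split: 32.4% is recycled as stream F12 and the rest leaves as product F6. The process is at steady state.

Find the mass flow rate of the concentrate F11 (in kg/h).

Overall protein balance (none leaves overhead): protein in fresh feed = protein in product, i.e. 1200×0.120 = (1−0.324)·F11·0.325.
F11 = 144/(0.325×0.676) = 655.44 kg/h.

655.4 kg/h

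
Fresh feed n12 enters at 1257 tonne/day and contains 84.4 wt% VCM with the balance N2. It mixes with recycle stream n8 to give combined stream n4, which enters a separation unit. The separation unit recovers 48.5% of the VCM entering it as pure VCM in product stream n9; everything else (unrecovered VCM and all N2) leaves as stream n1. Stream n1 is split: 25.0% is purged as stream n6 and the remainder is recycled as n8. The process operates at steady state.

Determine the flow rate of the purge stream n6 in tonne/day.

N2 enters only via n12 and leaves only via the purge: 1257×0.156 = 0.250×(N2 in n1), and the separation unit passes all N2, so N2 in n4 = N2 in n1 = 784.37 tonne/day.
VCM in n4: m_A = 1257×0.844 + (1−0.250)·(1−0.485)·m_A, so m_A = 1060.9/0.6138 = 1728.6 tonne/day.
n1 = (1−0.485)×1728.6 + 784.37 = 1674.6 tonne/day.
Purge n6 = 0.250×1674.6 = 418.65 tonne/day.

418.6 tonne/day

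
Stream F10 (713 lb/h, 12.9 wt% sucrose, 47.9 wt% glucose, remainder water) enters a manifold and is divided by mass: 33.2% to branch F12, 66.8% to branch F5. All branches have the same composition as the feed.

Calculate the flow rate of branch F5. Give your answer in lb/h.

Branch F5 flow = 0.668×713 = 476.28 lb/h.

476.3 lb/h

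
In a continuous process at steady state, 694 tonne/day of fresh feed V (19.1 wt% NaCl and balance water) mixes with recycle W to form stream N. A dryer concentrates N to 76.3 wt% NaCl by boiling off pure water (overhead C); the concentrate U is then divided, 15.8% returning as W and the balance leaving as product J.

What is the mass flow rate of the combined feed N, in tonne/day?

726.6 tonne/day

Overall NaCl balance (none leaves overhead): NaCl in fresh feed = NaCl in product, i.e. 694×0.191 = (1−0.158)·U·0.763.
U = 132.55/(0.763×0.842) = 206.33 tonne/day.
Recycle W = 0.158×206.33 = 32.6 tonne/day.
Combined feed N = 694 + 32.6 = 726.6 tonne/day.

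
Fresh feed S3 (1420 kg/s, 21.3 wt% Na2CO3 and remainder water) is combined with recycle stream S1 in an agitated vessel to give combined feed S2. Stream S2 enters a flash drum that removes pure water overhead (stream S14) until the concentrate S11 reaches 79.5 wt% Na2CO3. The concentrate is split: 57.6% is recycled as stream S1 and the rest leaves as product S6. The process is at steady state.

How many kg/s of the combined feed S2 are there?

1937 kg/s

Overall Na2CO3 balance (none leaves overhead): Na2CO3 in fresh feed = Na2CO3 in product, i.e. 1420×0.213 = (1−0.576)·S11·0.795.
S11 = 302.46/(0.795×0.424) = 897.29 kg/s.
Recycle S1 = 0.576×897.29 = 516.84 kg/s.
Combined feed S2 = 1420 + 516.84 = 1936.8 kg/s.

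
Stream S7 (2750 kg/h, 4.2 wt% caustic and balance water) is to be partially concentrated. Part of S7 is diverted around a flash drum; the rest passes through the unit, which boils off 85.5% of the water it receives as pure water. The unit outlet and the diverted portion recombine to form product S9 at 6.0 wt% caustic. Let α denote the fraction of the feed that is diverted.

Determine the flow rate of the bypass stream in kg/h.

All 2750×0.042 = 115.5 kg/h of caustic reaches S9, so S9 = 115.5/0.060 = 1925 kg/h and vapour = 825 kg/h.
The evaporator receives (1−α)·2750 of feed at 0.958 water and removes 0.855 of that water:
0.855×0.958×(1−α)×2750 = 825
(1−α) = 825/2252.5 = 0.3663;  α = 0.6337.
Bypass flow = 0.6337×2750 = 1742.8 kg/h.

1743 kg/h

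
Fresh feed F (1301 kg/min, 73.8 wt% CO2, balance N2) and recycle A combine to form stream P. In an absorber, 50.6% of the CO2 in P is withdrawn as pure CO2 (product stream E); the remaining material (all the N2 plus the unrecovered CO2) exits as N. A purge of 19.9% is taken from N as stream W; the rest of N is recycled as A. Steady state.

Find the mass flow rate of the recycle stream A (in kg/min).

2001 kg/min

N2 enters only via F and leaves only via the purge: 1301×0.262 = 0.199×(N2 in N), and the absorber passes all N2, so N2 in P = N2 in N = 1712.9 kg/min.
CO2 in P: m_A = 1301×0.738 + (1−0.199)·(1−0.506)·m_A, so m_A = 960.14/0.6043 = 1588.8 kg/min.
N = (1−0.506)×1588.8 + 1712.9 = 2497.8 kg/min.
Recycle A = (1−0.199)×2497.8 = 2000.7 kg/min.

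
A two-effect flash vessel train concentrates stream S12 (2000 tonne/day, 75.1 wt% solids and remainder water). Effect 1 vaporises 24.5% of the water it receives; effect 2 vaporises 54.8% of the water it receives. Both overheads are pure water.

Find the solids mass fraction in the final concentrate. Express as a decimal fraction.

0.898

water in feed = 2000×0.249 = 498 tonne/day.
After stage 1: water left = (1−0.245)×498 = 375.99; stream total = 1878 tonne/day.
After stage 2: water left = (1−0.548)×375.99 = 169.95; final concentrate = 1671.9 tonne/day.
solids fraction = 1502/1671.9 = 0.898.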